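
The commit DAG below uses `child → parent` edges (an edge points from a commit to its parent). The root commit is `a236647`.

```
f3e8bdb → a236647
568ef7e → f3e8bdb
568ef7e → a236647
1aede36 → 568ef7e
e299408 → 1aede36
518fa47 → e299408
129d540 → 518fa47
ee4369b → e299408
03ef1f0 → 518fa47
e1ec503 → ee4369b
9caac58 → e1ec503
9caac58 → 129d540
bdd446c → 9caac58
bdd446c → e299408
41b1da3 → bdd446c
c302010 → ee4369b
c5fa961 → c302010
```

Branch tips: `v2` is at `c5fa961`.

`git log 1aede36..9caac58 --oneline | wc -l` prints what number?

6

Reachable from 9caac58: {129d540, 1aede36, 518fa47, 568ef7e, 9caac58, a236647, e1ec503, e299408, ee4369b, f3e8bdb}.
Reachable from 1aede36: {1aede36, 568ef7e, a236647, f3e8bdb}.
In 9caac58's history but not 1aede36's: {129d540, 518fa47, 9caac58, e1ec503, e299408, ee4369b} — 6 commits.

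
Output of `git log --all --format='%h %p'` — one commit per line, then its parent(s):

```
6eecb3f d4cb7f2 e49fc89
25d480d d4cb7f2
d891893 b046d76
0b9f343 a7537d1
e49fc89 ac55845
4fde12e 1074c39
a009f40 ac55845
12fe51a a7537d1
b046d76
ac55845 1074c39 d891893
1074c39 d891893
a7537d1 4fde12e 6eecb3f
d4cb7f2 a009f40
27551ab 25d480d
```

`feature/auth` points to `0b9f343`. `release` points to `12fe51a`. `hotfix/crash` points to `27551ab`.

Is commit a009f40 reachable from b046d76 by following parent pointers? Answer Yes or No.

No

Ancestors of b046d76: {b046d76}.
a009f40 is not in that set, so it is not an ancestor of b046d76.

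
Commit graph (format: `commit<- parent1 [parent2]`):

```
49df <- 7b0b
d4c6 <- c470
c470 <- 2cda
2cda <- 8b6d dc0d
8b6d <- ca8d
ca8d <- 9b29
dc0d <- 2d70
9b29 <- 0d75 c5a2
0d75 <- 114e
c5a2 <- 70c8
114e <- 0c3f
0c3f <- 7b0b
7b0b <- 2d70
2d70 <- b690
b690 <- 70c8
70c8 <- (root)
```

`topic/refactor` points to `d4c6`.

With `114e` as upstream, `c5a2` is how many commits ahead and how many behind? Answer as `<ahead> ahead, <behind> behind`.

1 ahead, 5 behind

Reachable from c5a2: {70c8, c5a2}.
Reachable from 114e: {0c3f, 114e, 2d70, 70c8, 7b0b, b690}.
Only in c5a2's history (ahead): {c5a2} — 1.
Only in 114e's history (behind): {0c3f, 114e, 2d70, 7b0b, b690} — 5.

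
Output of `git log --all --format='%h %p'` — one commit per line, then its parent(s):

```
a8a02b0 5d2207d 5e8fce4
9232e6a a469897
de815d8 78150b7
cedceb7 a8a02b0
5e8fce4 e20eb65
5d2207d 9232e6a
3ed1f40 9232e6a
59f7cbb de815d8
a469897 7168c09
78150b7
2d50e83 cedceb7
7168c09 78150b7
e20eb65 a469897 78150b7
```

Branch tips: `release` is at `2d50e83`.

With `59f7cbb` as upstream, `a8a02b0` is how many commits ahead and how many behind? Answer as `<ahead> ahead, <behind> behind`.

7 ahead, 2 behind

Reachable from a8a02b0: {5d2207d, 5e8fce4, 7168c09, 78150b7, 9232e6a, a469897, a8a02b0, e20eb65}.
Reachable from 59f7cbb: {59f7cbb, 78150b7, de815d8}.
Only in a8a02b0's history (ahead): {5d2207d, 5e8fce4, 7168c09, 9232e6a, a469897, a8a02b0, e20eb65} — 7.
Only in 59f7cbb's history (behind): {59f7cbb, de815d8} — 2.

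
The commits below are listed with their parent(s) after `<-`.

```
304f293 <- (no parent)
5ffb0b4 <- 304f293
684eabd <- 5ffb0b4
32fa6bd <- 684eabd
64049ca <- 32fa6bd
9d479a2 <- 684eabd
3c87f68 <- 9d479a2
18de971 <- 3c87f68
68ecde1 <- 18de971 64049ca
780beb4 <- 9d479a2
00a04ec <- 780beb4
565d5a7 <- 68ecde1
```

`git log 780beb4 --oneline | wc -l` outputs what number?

Walking parent pointers from 780beb4: reachable set = {304f293, 5ffb0b4, 684eabd, 780beb4, 9d479a2}.
That is 5 commits.

5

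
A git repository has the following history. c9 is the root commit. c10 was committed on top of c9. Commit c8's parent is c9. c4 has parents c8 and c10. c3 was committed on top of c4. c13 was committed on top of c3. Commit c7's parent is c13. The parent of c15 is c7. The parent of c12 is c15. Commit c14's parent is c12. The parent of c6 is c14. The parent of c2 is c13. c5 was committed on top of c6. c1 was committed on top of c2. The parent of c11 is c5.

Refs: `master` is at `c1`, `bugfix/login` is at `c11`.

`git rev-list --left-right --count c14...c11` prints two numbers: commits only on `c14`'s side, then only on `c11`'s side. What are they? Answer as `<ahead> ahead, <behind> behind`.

Reachable from c14: {c10, c12, c13, c14, c15, c3, c4, c7, c8, c9}.
Reachable from c11: {c10, c11, c12, c13, c14, c15, c3, c4, c5, c6, c7, c8, c9}.
Only in c14's history (ahead): {} — 0.
Only in c11's history (behind): {c11, c5, c6} — 3.

0 ahead, 3 behind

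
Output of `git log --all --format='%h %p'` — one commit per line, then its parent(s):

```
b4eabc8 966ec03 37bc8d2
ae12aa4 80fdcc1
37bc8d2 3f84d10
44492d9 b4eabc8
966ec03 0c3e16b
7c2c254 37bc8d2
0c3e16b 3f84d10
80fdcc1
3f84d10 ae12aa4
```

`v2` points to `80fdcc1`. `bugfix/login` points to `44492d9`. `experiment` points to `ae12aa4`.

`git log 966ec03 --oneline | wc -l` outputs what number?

Walking parent pointers from 966ec03: reachable set = {0c3e16b, 3f84d10, 80fdcc1, 966ec03, ae12aa4}.
That is 5 commits.

5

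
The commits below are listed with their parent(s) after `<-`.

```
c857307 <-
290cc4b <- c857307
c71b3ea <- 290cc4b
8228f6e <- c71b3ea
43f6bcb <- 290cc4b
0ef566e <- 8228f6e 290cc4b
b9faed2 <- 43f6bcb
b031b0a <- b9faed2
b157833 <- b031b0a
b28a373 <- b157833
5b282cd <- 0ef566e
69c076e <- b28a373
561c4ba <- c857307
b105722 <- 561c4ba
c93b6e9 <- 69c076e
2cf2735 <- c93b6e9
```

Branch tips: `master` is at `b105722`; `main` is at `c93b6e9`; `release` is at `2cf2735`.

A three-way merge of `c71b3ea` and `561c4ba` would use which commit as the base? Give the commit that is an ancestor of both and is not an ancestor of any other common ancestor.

c857307

Ancestors of c71b3ea: {290cc4b, c71b3ea, c857307}.
Ancestors of 561c4ba: {561c4ba, c857307}.
Common ancestors: {c857307}.
The only common ancestor is c857307, so it is the merge base.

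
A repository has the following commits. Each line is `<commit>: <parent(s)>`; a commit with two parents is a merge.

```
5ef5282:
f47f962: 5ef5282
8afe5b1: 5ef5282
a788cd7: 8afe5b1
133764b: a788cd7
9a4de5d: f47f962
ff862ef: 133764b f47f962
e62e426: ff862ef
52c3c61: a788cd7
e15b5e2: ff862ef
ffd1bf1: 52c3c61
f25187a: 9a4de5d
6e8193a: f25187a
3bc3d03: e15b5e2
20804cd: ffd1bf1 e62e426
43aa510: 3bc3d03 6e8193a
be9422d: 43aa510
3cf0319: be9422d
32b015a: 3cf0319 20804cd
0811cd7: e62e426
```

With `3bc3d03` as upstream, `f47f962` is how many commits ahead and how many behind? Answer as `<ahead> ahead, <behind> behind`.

Reachable from f47f962: {5ef5282, f47f962}.
Reachable from 3bc3d03: {133764b, 3bc3d03, 5ef5282, 8afe5b1, a788cd7, e15b5e2, f47f962, ff862ef}.
Only in f47f962's history (ahead): {} — 0.
Only in 3bc3d03's history (behind): {133764b, 3bc3d03, 8afe5b1, a788cd7, e15b5e2, ff862ef} — 6.

0 ahead, 6 behind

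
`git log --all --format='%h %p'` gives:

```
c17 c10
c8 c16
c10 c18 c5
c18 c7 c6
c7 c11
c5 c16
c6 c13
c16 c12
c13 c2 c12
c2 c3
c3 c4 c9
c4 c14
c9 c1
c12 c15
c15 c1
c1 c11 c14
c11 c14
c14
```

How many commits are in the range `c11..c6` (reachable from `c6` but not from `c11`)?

9

Reachable from c6: {c1, c11, c12, c13, c14, c15, c2, c3, c4, c6, c9}.
Reachable from c11: {c11, c14}.
In c6's history but not c11's: {c1, c12, c13, c15, c2, c3, c4, c6, c9} — 9 commits.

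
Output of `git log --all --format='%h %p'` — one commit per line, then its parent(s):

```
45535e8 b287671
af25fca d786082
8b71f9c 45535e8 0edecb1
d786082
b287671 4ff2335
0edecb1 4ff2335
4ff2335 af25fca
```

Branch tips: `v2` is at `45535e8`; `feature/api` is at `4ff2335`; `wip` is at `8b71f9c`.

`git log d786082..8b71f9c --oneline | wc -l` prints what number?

6

Reachable from 8b71f9c: {0edecb1, 45535e8, 4ff2335, 8b71f9c, af25fca, b287671, d786082}.
Reachable from d786082: {d786082}.
In 8b71f9c's history but not d786082's: {0edecb1, 45535e8, 4ff2335, 8b71f9c, af25fca, b287671} — 6 commits.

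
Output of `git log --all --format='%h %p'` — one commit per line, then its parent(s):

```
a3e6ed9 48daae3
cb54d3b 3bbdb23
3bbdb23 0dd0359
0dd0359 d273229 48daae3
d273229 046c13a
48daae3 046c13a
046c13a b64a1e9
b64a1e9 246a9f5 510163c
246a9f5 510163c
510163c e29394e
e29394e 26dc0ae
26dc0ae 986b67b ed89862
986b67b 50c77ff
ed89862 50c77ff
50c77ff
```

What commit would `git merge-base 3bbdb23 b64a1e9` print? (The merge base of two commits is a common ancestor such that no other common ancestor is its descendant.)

b64a1e9

Ancestors of 3bbdb23: {046c13a, 0dd0359, 246a9f5, 26dc0ae, 3bbdb23, 48daae3, 50c77ff, 510163c, 986b67b, b64a1e9, d273229, e29394e, ed89862}.
Ancestors of b64a1e9: {246a9f5, 26dc0ae, 50c77ff, 510163c, 986b67b, b64a1e9, e29394e, ed89862}.
Common ancestors: {246a9f5, 26dc0ae, 50c77ff, 510163c, 986b67b, b64a1e9, e29394e, ed89862}.
Among these, b64a1e9 is not an ancestor of any other common ancestor — it is the merge base.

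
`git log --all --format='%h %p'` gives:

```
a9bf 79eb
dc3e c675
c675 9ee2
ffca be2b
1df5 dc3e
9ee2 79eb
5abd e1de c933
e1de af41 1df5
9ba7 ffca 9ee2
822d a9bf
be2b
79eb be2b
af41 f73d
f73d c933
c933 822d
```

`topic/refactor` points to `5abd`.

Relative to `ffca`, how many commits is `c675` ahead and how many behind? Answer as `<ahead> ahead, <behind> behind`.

3 ahead, 1 behind

Reachable from c675: {79eb, 9ee2, be2b, c675}.
Reachable from ffca: {be2b, ffca}.
Only in c675's history (ahead): {79eb, 9ee2, c675} — 3.
Only in ffca's history (behind): {ffca} — 1.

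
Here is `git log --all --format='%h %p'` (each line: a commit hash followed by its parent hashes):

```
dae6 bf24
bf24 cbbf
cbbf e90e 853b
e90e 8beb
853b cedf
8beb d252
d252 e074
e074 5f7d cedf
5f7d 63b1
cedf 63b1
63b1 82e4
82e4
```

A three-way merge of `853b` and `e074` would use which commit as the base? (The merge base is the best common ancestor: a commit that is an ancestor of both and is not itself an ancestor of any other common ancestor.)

cedf

Ancestors of 853b: {63b1, 82e4, 853b, cedf}.
Ancestors of e074: {5f7d, 63b1, 82e4, cedf, e074}.
Common ancestors: {63b1, 82e4, cedf}.
Among these, cedf is not an ancestor of any other common ancestor — it is the merge base.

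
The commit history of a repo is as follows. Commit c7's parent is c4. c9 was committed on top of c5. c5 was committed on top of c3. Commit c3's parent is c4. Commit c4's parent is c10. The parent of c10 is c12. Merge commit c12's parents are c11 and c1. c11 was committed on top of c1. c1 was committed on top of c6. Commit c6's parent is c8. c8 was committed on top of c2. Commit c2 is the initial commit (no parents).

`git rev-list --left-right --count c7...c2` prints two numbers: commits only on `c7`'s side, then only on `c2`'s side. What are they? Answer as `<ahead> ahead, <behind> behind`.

Reachable from c7: {c1, c10, c11, c12, c2, c4, c6, c7, c8}.
Reachable from c2: {c2}.
Only in c7's history (ahead): {c1, c10, c11, c12, c4, c6, c7, c8} — 8.
Only in c2's history (behind): {} — 0.

8 ahead, 0 behind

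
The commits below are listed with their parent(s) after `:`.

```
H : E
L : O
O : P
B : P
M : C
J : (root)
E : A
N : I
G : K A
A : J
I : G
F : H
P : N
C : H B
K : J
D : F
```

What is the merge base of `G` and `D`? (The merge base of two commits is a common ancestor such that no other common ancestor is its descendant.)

A

Ancestors of G: {A, G, J, K}.
Ancestors of D: {A, D, E, F, H, J}.
Common ancestors: {A, J}.
Among these, A is not an ancestor of any other common ancestor — it is the merge base.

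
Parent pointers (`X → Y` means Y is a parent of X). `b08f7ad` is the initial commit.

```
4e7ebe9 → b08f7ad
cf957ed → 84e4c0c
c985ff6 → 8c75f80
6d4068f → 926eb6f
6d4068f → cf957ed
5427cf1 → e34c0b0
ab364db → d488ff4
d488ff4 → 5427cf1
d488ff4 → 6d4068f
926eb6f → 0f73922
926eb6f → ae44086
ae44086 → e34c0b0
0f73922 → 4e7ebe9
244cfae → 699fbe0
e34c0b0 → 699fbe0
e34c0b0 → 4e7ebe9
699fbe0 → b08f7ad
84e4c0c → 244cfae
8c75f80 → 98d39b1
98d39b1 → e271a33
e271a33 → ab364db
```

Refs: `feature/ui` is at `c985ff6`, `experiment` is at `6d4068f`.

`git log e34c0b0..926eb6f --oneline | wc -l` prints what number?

3

Reachable from 926eb6f: {0f73922, 4e7ebe9, 699fbe0, 926eb6f, ae44086, b08f7ad, e34c0b0}.
Reachable from e34c0b0: {4e7ebe9, 699fbe0, b08f7ad, e34c0b0}.
In 926eb6f's history but not e34c0b0's: {0f73922, 926eb6f, ae44086} — 3 commits.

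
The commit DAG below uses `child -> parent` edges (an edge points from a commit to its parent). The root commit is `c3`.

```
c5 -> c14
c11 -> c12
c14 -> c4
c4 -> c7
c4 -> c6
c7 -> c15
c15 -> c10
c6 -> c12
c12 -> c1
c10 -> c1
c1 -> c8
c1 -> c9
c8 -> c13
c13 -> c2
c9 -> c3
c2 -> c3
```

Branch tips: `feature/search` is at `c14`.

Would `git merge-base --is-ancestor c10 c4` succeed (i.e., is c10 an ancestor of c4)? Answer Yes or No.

Yes

Ancestors of c4 (commits reachable by following parents): {c1, c10, c12, c13, c15, c2, c3, c4, c6, c7, c8, c9}.
c10 is in that set, so it is an ancestor of c4.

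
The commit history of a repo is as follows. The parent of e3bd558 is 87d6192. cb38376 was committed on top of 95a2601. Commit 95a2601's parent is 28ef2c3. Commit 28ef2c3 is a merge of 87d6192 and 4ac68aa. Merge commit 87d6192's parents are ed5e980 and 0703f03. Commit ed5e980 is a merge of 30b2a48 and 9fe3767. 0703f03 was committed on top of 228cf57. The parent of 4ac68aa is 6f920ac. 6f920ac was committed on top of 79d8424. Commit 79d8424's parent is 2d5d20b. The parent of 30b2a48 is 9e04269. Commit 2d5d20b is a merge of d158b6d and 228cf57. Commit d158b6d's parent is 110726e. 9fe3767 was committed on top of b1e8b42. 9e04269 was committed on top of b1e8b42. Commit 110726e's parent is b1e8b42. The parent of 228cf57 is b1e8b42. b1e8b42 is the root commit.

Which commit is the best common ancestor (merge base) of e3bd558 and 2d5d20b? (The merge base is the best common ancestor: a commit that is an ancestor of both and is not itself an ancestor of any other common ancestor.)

228cf57

Ancestors of e3bd558: {0703f03, 228cf57, 30b2a48, 87d6192, 9e04269, 9fe3767, b1e8b42, e3bd558, ed5e980}.
Ancestors of 2d5d20b: {110726e, 228cf57, 2d5d20b, b1e8b42, d158b6d}.
Common ancestors: {228cf57, b1e8b42}.
Among these, 228cf57 is not an ancestor of any other common ancestor — it is the merge base.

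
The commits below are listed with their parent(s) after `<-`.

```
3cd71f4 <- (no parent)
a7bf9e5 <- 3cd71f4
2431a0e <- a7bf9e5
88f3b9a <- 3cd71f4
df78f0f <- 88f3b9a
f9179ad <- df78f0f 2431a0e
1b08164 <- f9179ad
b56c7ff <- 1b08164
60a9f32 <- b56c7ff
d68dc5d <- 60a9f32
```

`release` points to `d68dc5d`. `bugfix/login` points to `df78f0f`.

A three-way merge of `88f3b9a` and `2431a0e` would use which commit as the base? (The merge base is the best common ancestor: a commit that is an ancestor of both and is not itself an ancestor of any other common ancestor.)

Ancestors of 88f3b9a: {3cd71f4, 88f3b9a}.
Ancestors of 2431a0e: {2431a0e, 3cd71f4, a7bf9e5}.
Common ancestors: {3cd71f4}.
The only common ancestor is 3cd71f4, so it is the merge base.

3cd71f4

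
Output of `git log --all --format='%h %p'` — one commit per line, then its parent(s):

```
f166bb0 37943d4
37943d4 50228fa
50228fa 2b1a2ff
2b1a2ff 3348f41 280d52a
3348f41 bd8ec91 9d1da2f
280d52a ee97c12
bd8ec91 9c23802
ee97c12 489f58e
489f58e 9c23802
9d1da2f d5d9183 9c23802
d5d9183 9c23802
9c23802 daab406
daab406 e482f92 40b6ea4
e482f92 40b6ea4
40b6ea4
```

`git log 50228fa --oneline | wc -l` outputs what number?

Walking parent pointers from 50228fa: reachable set = {280d52a, 2b1a2ff, 3348f41, 40b6ea4, 489f58e, 50228fa, 9c23802, 9d1da2f, bd8ec91, d5d9183, daab406, e482f92, ee97c12}.
That is 13 commits.

13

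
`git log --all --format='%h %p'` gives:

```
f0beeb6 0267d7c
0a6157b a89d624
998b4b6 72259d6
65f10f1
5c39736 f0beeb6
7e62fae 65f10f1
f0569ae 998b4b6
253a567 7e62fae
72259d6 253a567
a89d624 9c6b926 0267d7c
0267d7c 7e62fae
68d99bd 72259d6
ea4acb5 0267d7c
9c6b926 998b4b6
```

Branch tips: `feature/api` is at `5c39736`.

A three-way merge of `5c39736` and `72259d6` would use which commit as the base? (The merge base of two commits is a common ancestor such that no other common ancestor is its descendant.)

Ancestors of 5c39736: {0267d7c, 5c39736, 65f10f1, 7e62fae, f0beeb6}.
Ancestors of 72259d6: {253a567, 65f10f1, 72259d6, 7e62fae}.
Common ancestors: {65f10f1, 7e62fae}.
Among these, 7e62fae is not an ancestor of any other common ancestor — it is the merge base.

7e62fae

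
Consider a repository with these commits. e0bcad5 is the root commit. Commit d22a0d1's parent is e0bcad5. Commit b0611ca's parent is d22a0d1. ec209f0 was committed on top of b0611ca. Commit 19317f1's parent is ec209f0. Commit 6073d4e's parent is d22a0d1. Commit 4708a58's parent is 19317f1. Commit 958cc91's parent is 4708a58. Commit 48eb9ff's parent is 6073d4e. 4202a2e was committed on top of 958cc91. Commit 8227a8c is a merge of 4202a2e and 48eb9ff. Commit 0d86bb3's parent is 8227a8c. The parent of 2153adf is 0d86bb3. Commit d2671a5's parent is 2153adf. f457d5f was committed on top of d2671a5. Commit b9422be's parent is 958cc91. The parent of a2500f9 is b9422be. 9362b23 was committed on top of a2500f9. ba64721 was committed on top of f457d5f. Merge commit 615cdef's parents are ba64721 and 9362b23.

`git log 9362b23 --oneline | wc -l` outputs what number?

Walking parent pointers from 9362b23: reachable set = {19317f1, 4708a58, 9362b23, 958cc91, a2500f9, b0611ca, b9422be, d22a0d1, e0bcad5, ec209f0}.
That is 10 commits.

10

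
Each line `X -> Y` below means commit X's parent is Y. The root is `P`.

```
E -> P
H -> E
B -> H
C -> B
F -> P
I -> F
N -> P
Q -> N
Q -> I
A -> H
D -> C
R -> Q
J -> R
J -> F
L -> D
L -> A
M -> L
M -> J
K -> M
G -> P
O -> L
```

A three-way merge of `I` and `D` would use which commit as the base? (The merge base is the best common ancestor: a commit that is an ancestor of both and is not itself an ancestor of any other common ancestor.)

Ancestors of I: {F, I, P}.
Ancestors of D: {B, C, D, E, H, P}.
Common ancestors: {P}.
The only common ancestor is P, so it is the merge base.

P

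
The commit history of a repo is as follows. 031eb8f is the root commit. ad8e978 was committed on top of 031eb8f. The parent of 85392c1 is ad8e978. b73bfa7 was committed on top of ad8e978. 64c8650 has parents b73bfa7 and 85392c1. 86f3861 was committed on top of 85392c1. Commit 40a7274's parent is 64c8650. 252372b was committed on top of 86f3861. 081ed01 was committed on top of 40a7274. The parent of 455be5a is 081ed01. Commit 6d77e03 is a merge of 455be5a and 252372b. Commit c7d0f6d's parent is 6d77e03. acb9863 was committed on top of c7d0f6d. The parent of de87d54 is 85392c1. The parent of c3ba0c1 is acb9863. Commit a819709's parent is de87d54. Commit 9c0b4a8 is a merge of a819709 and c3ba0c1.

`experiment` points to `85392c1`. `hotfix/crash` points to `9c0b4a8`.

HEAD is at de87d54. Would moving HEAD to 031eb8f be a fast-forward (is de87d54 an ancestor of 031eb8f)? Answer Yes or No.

No

A fast-forward from de87d54 to 031eb8f is possible iff de87d54 is an ancestor of 031eb8f.
Ancestors of 031eb8f: {031eb8f}.
de87d54 is not among them, so fast-forward is not possible.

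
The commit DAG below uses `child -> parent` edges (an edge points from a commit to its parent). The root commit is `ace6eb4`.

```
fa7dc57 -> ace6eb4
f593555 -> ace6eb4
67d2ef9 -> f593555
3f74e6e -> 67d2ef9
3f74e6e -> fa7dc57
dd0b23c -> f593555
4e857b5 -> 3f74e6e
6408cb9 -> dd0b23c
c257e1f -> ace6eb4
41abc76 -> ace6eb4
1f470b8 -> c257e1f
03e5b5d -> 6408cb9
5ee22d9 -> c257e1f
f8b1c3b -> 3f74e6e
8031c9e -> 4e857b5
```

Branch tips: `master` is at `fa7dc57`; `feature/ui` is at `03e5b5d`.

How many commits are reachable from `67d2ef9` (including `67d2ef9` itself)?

Walking parent pointers from 67d2ef9: reachable set = {67d2ef9, ace6eb4, f593555}.
That is 3 commits.

3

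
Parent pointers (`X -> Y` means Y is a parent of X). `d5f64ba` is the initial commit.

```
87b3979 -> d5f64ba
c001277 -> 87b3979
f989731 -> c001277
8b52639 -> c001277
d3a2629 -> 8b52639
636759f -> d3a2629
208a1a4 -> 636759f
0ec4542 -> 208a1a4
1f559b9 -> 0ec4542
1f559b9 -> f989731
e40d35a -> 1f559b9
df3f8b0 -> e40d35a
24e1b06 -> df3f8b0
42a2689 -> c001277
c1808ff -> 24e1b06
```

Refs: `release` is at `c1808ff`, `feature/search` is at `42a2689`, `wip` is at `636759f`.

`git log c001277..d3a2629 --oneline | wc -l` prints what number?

Reachable from d3a2629: {87b3979, 8b52639, c001277, d3a2629, d5f64ba}.
Reachable from c001277: {87b3979, c001277, d5f64ba}.
In d3a2629's history but not c001277's: {8b52639, d3a2629} — 2 commits.

2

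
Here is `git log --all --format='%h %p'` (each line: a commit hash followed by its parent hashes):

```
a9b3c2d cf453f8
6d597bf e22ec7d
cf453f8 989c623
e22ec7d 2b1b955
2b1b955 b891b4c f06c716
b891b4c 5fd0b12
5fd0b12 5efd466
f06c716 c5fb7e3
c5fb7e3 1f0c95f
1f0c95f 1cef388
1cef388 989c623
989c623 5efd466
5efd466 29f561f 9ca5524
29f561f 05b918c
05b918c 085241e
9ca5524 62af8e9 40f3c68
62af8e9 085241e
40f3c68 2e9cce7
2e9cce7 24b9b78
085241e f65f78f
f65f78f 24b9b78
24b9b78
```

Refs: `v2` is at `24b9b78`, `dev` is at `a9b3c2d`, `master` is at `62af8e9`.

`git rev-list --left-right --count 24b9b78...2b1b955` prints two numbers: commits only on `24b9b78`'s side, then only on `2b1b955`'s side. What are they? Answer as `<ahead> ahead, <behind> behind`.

0 ahead, 17 behind

Reachable from 24b9b78: {24b9b78}.
Reachable from 2b1b955: {05b918c, 085241e, 1cef388, 1f0c95f, 24b9b78, 29f561f, 2b1b955, 2e9cce7, 40f3c68, 5efd466, 5fd0b12, 62af8e9, 989c623, 9ca5524, b891b4c, c5fb7e3, f06c716, f65f78f}.
Only in 24b9b78's history (ahead): {} — 0.
Only in 2b1b955's history (behind): {05b918c, 085241e, 1cef388, 1f0c95f, 29f561f, 2b1b955, 2e9cce7, 40f3c68, 5efd466, 5fd0b12, 62af8e9, 989c623, 9ca5524, b891b4c, c5fb7e3, f06c716, f65f78f} — 17.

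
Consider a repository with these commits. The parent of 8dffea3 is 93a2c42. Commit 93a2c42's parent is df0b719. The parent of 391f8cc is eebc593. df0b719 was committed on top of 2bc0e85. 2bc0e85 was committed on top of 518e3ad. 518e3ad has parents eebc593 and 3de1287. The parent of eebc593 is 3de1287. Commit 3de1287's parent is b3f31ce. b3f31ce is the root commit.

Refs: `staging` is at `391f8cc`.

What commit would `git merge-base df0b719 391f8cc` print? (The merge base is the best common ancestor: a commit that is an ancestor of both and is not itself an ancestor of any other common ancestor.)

eebc593

Ancestors of df0b719: {2bc0e85, 3de1287, 518e3ad, b3f31ce, df0b719, eebc593}.
Ancestors of 391f8cc: {391f8cc, 3de1287, b3f31ce, eebc593}.
Common ancestors: {3de1287, b3f31ce, eebc593}.
Among these, eebc593 is not an ancestor of any other common ancestor — it is the merge base.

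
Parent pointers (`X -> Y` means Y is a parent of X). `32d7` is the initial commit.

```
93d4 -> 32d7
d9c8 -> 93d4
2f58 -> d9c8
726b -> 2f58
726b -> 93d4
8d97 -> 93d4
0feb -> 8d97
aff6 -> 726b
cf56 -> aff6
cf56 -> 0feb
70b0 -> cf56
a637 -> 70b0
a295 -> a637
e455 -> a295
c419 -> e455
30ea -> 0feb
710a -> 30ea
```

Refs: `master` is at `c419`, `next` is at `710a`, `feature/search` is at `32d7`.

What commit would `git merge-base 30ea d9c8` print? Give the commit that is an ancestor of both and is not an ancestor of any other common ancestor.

93d4

Ancestors of 30ea: {0feb, 30ea, 32d7, 8d97, 93d4}.
Ancestors of d9c8: {32d7, 93d4, d9c8}.
Common ancestors: {32d7, 93d4}.
Among these, 93d4 is not an ancestor of any other common ancestor — it is the merge base.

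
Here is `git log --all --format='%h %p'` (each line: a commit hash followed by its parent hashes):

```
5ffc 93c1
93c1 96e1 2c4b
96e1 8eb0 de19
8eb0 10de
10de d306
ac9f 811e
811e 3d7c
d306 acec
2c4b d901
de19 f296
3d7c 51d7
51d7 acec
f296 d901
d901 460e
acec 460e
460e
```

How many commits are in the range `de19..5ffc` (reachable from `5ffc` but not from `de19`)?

8

Reachable from 5ffc: {10de, 2c4b, 460e, 5ffc, 8eb0, 93c1, 96e1, acec, d306, d901, de19, f296}.
Reachable from de19: {460e, d901, de19, f296}.
In 5ffc's history but not de19's: {10de, 2c4b, 5ffc, 8eb0, 93c1, 96e1, acec, d306} — 8 commits.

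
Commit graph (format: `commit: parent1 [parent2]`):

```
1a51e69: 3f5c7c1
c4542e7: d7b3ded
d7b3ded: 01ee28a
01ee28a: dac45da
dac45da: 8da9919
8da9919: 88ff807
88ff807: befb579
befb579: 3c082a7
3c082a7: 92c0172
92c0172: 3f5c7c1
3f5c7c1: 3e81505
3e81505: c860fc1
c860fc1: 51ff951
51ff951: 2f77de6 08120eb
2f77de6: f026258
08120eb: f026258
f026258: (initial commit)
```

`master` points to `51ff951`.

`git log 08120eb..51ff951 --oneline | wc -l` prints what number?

Reachable from 51ff951: {08120eb, 2f77de6, 51ff951, f026258}.
Reachable from 08120eb: {08120eb, f026258}.
In 51ff951's history but not 08120eb's: {2f77de6, 51ff951} — 2 commits.

2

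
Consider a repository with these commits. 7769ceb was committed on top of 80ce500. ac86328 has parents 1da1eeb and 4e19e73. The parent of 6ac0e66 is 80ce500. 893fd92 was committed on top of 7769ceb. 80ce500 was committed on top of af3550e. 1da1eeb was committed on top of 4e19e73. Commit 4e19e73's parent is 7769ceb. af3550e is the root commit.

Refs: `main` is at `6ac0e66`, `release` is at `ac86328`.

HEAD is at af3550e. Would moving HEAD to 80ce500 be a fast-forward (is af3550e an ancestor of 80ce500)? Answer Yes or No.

Yes

A fast-forward from af3550e to 80ce500 is possible iff af3550e is an ancestor of 80ce500.
Ancestors of 80ce500: {80ce500, af3550e}.
af3550e is among them, so fast-forward is possible.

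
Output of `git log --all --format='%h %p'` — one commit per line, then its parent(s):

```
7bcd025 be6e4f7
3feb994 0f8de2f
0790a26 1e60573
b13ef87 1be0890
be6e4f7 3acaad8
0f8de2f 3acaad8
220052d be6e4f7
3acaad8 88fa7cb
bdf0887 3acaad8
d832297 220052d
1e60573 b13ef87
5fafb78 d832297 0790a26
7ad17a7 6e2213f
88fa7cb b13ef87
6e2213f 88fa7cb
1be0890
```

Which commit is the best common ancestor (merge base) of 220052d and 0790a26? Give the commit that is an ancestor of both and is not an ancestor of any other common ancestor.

Ancestors of 220052d: {1be0890, 220052d, 3acaad8, 88fa7cb, b13ef87, be6e4f7}.
Ancestors of 0790a26: {0790a26, 1be0890, 1e60573, b13ef87}.
Common ancestors: {1be0890, b13ef87}.
Among these, b13ef87 is not an ancestor of any other common ancestor — it is the merge base.

b13ef87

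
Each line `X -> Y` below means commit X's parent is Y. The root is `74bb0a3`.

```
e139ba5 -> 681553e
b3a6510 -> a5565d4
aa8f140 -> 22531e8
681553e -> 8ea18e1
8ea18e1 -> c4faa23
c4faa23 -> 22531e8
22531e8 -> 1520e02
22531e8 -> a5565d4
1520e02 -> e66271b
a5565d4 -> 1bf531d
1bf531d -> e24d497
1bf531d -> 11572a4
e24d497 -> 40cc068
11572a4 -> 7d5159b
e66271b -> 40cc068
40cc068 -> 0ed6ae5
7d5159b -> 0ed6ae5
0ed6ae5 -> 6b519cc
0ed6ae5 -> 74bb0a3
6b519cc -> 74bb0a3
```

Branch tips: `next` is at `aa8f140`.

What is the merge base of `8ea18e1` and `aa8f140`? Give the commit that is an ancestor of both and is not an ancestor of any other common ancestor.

Ancestors of 8ea18e1: {0ed6ae5, 11572a4, 1520e02, 1bf531d, 22531e8, 40cc068, 6b519cc, 74bb0a3, 7d5159b, 8ea18e1, a5565d4, c4faa23, e24d497, e66271b}.
Ancestors of aa8f140: {0ed6ae5, 11572a4, 1520e02, 1bf531d, 22531e8, 40cc068, 6b519cc, 74bb0a3, 7d5159b, a5565d4, aa8f140, e24d497, e66271b}.
Common ancestors: {0ed6ae5, 11572a4, 1520e02, 1bf531d, 22531e8, 40cc068, 6b519cc, 74bb0a3, 7d5159b, a5565d4, e24d497, e66271b}.
Among these, 22531e8 is not an ancestor of any other common ancestor — it is the merge base.

22531e8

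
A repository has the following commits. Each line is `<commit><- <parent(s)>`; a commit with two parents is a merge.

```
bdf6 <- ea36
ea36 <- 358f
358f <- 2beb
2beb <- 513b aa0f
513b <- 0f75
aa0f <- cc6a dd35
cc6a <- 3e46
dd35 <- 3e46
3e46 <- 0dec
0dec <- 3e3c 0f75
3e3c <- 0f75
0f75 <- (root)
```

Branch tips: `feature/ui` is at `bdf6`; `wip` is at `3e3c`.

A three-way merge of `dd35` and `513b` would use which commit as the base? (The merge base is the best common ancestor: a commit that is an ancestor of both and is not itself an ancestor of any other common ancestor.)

Ancestors of dd35: {0dec, 0f75, 3e3c, 3e46, dd35}.
Ancestors of 513b: {0f75, 513b}.
Common ancestors: {0f75}.
The only common ancestor is 0f75, so it is the merge base.

0f75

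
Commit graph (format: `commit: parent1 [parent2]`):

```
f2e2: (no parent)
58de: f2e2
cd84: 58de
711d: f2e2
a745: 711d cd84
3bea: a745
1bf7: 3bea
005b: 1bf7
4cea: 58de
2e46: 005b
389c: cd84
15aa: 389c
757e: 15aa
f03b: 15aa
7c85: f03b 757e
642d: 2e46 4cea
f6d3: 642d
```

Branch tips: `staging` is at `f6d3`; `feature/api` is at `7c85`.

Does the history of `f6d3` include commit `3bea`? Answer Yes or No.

Ancestors of f6d3 (commits reachable by following parents): {005b, 1bf7, 2e46, 3bea, 4cea, 58de, 642d, 711d, a745, cd84, f2e2, f6d3}.
3bea is in that set, so it is an ancestor of f6d3.

Yes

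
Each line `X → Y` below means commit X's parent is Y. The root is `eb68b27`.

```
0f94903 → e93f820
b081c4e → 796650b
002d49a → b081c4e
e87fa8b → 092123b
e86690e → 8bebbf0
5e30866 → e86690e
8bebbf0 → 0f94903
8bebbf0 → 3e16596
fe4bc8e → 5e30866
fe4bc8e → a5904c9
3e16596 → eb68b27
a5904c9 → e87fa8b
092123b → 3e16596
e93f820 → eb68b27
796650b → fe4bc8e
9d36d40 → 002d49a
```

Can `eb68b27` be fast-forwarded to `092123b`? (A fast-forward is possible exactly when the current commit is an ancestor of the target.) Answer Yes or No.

Yes

A fast-forward from eb68b27 to 092123b is possible iff eb68b27 is an ancestor of 092123b.
Ancestors of 092123b: {092123b, 3e16596, eb68b27}.
eb68b27 is among them, so fast-forward is possible.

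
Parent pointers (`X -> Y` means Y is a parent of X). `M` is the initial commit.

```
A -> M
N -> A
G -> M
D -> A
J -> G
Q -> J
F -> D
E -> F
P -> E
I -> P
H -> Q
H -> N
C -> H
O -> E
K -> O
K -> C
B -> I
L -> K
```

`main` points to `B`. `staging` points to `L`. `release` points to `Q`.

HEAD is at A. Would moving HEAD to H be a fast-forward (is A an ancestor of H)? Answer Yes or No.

A fast-forward from A to H is possible iff A is an ancestor of H.
Ancestors of H: {A, G, H, J, M, N, Q}.
A is among them, so fast-forward is possible.

Yes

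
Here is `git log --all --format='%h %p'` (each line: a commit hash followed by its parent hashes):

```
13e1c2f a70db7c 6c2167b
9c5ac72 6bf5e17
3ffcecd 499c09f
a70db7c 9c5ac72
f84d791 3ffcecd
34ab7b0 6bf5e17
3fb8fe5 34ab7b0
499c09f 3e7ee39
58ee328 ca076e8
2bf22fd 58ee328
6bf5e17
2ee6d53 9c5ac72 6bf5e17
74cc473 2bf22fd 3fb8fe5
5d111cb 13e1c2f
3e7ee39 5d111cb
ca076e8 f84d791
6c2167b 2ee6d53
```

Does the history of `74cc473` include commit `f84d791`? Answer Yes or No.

Yes

Ancestors of 74cc473 (commits reachable by following parents): {13e1c2f, 2bf22fd, 2ee6d53, 34ab7b0, 3e7ee39, 3fb8fe5, 3ffcecd, 499c09f, 58ee328, 5d111cb, 6bf5e17, 6c2167b, 74cc473, 9c5ac72, a70db7c, ca076e8, f84d791}.
f84d791 is in that set, so it is an ancestor of 74cc473.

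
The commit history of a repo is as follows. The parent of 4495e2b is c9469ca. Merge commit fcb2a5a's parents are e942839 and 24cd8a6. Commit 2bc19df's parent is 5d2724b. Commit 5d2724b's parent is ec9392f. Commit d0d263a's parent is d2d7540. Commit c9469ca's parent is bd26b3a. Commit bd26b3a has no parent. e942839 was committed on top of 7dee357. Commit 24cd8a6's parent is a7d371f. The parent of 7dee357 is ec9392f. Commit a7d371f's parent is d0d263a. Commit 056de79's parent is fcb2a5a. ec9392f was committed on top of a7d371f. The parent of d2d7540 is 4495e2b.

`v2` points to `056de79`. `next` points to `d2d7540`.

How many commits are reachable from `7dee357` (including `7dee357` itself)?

Walking parent pointers from 7dee357: reachable set = {4495e2b, 7dee357, a7d371f, bd26b3a, c9469ca, d0d263a, d2d7540, ec9392f}.
That is 8 commits.

8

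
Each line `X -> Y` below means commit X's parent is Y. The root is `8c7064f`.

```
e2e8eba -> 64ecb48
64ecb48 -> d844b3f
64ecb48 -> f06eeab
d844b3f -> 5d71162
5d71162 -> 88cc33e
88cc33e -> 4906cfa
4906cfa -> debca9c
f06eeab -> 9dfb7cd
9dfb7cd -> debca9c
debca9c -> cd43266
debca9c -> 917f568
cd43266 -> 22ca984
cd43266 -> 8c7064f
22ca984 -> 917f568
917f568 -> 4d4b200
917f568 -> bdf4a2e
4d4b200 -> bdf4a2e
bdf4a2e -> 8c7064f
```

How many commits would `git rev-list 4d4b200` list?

3

Walking parent pointers from 4d4b200: reachable set = {4d4b200, 8c7064f, bdf4a2e}.
That is 3 commits.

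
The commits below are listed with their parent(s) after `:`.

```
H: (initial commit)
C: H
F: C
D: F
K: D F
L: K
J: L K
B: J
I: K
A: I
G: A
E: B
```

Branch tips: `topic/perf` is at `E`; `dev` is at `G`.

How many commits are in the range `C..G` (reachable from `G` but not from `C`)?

Reachable from G: {A, C, D, F, G, H, I, K}.
Reachable from C: {C, H}.
In G's history but not C's: {A, D, F, G, I, K} — 6 commits.

6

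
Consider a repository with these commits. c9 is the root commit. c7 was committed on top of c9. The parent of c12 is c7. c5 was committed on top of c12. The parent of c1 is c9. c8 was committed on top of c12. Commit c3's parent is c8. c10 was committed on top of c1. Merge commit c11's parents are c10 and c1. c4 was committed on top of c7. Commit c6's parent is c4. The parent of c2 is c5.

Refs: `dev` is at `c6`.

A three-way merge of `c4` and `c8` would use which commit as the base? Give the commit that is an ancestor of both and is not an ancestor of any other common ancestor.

Ancestors of c4: {c4, c7, c9}.
Ancestors of c8: {c12, c7, c8, c9}.
Common ancestors: {c7, c9}.
Among these, c7 is not an ancestor of any other common ancestor — it is the merge base.

c7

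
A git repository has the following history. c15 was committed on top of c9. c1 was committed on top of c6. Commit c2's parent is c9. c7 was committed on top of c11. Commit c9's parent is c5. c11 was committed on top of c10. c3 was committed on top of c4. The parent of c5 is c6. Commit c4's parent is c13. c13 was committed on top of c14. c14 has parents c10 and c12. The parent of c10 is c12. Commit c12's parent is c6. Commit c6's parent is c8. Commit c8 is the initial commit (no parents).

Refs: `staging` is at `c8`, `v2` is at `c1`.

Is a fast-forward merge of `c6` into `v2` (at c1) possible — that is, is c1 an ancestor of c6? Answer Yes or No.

A fast-forward from c1 to c6 is possible iff c1 is an ancestor of c6.
Ancestors of c6: {c6, c8}.
c1 is not among them, so fast-forward is not possible.

No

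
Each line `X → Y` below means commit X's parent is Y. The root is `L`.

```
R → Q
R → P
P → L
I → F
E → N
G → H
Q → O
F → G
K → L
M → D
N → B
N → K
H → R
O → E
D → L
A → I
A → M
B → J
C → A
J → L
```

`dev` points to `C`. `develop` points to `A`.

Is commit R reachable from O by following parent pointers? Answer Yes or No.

Ancestors of O: {B, E, J, K, L, N, O}.
R is not in that set, so it is not an ancestor of O.

No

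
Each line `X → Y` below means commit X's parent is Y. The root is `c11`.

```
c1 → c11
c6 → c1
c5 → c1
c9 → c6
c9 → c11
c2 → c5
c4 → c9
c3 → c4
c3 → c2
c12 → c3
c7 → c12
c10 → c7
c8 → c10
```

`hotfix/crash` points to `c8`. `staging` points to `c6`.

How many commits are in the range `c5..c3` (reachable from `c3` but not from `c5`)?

5

Reachable from c3: {c1, c11, c2, c3, c4, c5, c6, c9}.
Reachable from c5: {c1, c11, c5}.
In c3's history but not c5's: {c2, c3, c4, c6, c9} — 5 commits.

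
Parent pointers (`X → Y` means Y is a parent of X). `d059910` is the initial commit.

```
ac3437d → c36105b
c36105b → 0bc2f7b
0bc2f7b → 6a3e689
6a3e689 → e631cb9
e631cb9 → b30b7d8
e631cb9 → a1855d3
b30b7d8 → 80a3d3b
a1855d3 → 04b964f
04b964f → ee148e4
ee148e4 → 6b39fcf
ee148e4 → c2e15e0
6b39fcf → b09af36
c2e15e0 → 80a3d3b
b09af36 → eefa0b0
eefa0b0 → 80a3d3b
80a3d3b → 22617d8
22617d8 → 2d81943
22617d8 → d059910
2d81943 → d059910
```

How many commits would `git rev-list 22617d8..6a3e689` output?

11

Reachable from 6a3e689: {04b964f, 22617d8, 2d81943, 6a3e689, 6b39fcf, 80a3d3b, a1855d3, b09af36, b30b7d8, c2e15e0, d059910, e631cb9, ee148e4, eefa0b0}.
Reachable from 22617d8: {22617d8, 2d81943, d059910}.
In 6a3e689's history but not 22617d8's: {04b964f, 6a3e689, 6b39fcf, 80a3d3b, a1855d3, b09af36, b30b7d8, c2e15e0, e631cb9, ee148e4, eefa0b0} — 11 commits.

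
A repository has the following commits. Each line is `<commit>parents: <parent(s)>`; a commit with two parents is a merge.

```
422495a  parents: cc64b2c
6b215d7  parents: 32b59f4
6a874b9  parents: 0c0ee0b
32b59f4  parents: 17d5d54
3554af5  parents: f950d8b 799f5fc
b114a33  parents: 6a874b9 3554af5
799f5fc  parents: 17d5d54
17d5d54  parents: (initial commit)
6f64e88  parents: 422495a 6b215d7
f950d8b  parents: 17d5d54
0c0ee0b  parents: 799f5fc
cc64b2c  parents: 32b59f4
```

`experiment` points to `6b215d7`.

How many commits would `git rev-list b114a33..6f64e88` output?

Reachable from 6f64e88: {17d5d54, 32b59f4, 422495a, 6b215d7, 6f64e88, cc64b2c}.
Reachable from b114a33: {0c0ee0b, 17d5d54, 3554af5, 6a874b9, 799f5fc, b114a33, f950d8b}.
In 6f64e88's history but not b114a33's: {32b59f4, 422495a, 6b215d7, 6f64e88, cc64b2c} — 5 commits.

5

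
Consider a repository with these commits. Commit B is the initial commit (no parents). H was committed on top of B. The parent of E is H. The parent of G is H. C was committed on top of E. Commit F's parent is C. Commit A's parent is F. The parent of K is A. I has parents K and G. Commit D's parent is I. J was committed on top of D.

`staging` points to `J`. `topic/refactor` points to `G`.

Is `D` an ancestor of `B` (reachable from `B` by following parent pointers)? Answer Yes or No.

Ancestors of B: {B}.
D is not in that set, so it is not an ancestor of B.

No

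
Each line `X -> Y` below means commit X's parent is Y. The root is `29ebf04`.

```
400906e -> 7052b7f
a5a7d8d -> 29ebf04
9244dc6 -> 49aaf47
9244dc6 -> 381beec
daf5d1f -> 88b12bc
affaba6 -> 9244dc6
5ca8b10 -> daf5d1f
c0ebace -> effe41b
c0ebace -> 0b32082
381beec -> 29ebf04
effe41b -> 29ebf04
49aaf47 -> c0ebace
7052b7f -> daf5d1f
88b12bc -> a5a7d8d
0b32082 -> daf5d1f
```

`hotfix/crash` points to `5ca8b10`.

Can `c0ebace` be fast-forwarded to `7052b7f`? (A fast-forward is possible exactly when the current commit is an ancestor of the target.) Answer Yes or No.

A fast-forward from c0ebace to 7052b7f is possible iff c0ebace is an ancestor of 7052b7f.
Ancestors of 7052b7f: {29ebf04, 7052b7f, 88b12bc, a5a7d8d, daf5d1f}.
c0ebace is not among them, so fast-forward is not possible.

No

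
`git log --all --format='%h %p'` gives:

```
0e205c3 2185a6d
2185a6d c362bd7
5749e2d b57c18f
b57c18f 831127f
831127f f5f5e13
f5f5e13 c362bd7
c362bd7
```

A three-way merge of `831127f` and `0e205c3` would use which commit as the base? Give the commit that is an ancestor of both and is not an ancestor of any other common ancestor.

c362bd7

Ancestors of 831127f: {831127f, c362bd7, f5f5e13}.
Ancestors of 0e205c3: {0e205c3, 2185a6d, c362bd7}.
Common ancestors: {c362bd7}.
The only common ancestor is c362bd7, so it is the merge base.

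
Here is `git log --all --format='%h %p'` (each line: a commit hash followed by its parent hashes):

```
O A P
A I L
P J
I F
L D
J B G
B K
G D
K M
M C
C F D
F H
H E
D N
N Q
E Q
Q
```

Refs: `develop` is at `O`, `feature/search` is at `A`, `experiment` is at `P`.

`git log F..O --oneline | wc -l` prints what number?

13

Reachable from O: {A, B, C, D, E, F, G, H, I, J, K, L, M, N, O, P, Q}.
Reachable from F: {E, F, H, Q}.
In O's history but not F's: {A, B, C, D, G, I, J, K, L, M, N, O, P} — 13 commits.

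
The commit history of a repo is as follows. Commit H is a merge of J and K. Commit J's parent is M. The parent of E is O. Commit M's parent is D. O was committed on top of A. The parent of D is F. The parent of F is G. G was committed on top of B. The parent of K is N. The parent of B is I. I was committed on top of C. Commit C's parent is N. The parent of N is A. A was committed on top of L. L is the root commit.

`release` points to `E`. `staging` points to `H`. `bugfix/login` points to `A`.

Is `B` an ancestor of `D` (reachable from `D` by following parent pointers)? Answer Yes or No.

Yes

Ancestors of D (commits reachable by following parents): {A, B, C, D, F, G, I, L, N}.
B is in that set, so it is an ancestor of D.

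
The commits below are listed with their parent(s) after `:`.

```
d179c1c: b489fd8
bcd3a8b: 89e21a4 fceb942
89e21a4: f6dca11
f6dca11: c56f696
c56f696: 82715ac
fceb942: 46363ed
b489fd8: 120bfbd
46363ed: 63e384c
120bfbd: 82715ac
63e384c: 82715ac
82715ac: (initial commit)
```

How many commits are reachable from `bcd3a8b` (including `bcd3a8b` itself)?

8

Walking parent pointers from bcd3a8b: reachable set = {46363ed, 63e384c, 82715ac, 89e21a4, bcd3a8b, c56f696, f6dca11, fceb942}.
That is 8 commits.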